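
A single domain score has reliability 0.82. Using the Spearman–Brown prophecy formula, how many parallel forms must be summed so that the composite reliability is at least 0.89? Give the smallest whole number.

k ≥ ρ*(1−ρ₁)/(ρ₁(1−ρ*)) = 0.89·0.18 / (0.82·0.11) = 1.776.
Smallest integer k = 2.

2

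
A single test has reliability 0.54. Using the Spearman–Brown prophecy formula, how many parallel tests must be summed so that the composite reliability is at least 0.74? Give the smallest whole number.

k ≥ ρ*(1−ρ₁)/(ρ₁(1−ρ*)) = 0.74·0.46 / (0.54·0.26) = 2.425.
Smallest integer k = 3.

3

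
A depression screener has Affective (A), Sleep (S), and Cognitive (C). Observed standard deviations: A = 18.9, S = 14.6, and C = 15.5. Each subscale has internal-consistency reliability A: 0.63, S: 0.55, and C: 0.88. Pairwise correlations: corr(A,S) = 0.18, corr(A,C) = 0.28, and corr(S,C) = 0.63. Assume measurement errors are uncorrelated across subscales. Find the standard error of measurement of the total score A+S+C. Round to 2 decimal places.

16.03

Var(total) = 810.62 + 548.528 = 1359.15.
True-score variance = 553.7 + 548.528 = 1102.23, so reliability = 0.8110.
Error variance = 1359.15 − 1102.23 = 256.92; SEM = √256.92 = 16.03.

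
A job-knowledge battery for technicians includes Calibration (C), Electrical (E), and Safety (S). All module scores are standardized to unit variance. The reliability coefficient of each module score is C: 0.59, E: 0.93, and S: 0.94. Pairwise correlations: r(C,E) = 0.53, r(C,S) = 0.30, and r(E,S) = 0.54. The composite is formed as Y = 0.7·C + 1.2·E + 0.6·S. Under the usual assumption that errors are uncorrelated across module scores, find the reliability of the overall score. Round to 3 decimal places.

Var(Y) = 0.7² + 1.2² + 0.6² + 2·[0.84·0.53 + 0.42·0.30 + 0.72·0.54] = 2.29 + 1.92 = 4.21.
Because errors are independent across components, Cov(Tᵢ,Tⱼ) = Cov(Xᵢ,Xⱼ); the off-diagonal part of the true-score variance is the same as above.
True-score variance = [0.7²·0.59 + 1.2²·0.93 + 0.6²·0.94] + 1.92 = 1.9667 + 1.92 = 3.8867.
Reliability = 3.8867 / 4.21 = 0.923.

0.923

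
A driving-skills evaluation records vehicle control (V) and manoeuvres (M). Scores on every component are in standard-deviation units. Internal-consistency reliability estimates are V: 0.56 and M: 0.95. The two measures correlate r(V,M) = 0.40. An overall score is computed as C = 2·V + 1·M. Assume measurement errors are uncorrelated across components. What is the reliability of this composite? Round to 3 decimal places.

Var(C) = 2² + 1 + 2·[2·0.40] = 5 + 1.6 = 6.6.
Because errors are independent across components, Cov(Tᵢ,Tⱼ) = Cov(Xᵢ,Xⱼ); the off-diagonal part of the true-score variance is the same as above.
True-score variance = [2²·0.56 + 0.95] + 1.6 = 3.19 + 1.6 = 4.79.
Reliability = 4.79 / 6.6 = 0.726.

0.726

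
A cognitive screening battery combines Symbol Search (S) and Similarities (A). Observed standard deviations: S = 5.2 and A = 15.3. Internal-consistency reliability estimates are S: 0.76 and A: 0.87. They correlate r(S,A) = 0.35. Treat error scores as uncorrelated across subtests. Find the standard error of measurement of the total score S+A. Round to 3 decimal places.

Var(total) = 261.13 + 55.692 = 316.822.
True-score variance = 224.209 + 55.692 = 279.901, so reliability = 0.8835.
Error variance = 316.822 − 279.901 = 36.9213; SEM = √36.9213 = 6.076.

6.076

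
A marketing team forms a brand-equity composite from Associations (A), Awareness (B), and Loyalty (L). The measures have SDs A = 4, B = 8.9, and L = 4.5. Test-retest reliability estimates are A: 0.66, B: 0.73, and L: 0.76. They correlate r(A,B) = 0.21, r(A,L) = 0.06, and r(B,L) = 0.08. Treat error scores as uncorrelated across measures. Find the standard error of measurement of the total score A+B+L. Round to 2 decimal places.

Var(total) = 115.46 + 23.52 = 138.98.
True-score variance = 83.7733 + 23.52 = 107.293, so reliability = 0.7720.
Error variance = 138.98 − 107.293 = 31.6867; SEM = √31.6867 = 5.63.

5.63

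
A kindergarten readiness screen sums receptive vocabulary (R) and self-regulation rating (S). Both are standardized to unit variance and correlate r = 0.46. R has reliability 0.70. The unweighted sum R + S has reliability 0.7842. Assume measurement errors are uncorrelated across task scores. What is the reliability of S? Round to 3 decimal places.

0.670

Var(R+S) = 2 + 2·0.46 = 2.920.
True-score variance = ρ_R + ρ_S + 2·0.46, so 0.7842 = (0.70 + ρ_S + 0.92) / 2.920.
ρ_S = 0.7842·2.920 − 0.70 − 0.92 = 0.670.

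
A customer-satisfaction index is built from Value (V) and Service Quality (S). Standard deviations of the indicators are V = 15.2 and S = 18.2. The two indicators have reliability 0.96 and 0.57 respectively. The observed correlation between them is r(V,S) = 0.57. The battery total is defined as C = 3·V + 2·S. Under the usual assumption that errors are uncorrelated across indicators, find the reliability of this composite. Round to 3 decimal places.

0.877

Var(C) = 3²·15.2² + 2²·18.2² + 2·[6·15.2·18.2·0.57] = 3404.32 + 1892.22 = 5296.54.
Under uncorrelated errors the observed covariances equal the true-score covariances, so only the own-variance terms attenuate.
True-score variance = [3²·15.2²·0.96 + 2²·18.2²·0.57] + 1892.22 = 2751.41 + 1892.22 = 4643.63.
Reliability = 4643.63 / 5296.54 = 0.877.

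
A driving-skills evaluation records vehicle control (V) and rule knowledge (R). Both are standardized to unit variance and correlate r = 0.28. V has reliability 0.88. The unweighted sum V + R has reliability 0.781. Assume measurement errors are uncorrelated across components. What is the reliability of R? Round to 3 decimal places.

0.559

Var(V+R) = 2 + 2·0.28 = 2.560.
True-score variance = ρ_V + ρ_R + 2·0.28, so 0.781 = (0.88 + ρ_R + 0.56) / 2.560.
ρ_R = 0.781·2.560 − 0.88 − 0.56 = 0.559.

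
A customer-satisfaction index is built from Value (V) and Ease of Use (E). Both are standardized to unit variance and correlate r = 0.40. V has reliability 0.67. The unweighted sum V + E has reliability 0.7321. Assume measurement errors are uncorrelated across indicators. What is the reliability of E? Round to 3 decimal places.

0.580

Var(V+E) = 2 + 2·0.40 = 2.800.
True-score variance = ρ_V + ρ_E + 2·0.40, so 0.7321 = (0.67 + ρ_E + 0.80) / 2.800.
ρ_E = 0.7321·2.800 − 0.67 − 0.80 = 0.580.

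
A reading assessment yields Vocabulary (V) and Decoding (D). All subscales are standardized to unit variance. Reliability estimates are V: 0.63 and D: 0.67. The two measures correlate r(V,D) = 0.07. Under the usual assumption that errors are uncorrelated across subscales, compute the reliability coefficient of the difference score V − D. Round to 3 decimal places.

Var(V−D) = 1 + 1 − 2·0.07 = 2 − 0.14 = 1.86.
With uncorrelated errors the cross-covariances are all true-score covariance, so they carry over unchanged; only the diagonal terms shrink to ρᵢσᵢ².
True-score variance = [0.63 + 0.67] − 0.14 = 1.3 − 0.14 = 1.16.
Reliability = 1.16 / 1.86 = 0.624.

0.624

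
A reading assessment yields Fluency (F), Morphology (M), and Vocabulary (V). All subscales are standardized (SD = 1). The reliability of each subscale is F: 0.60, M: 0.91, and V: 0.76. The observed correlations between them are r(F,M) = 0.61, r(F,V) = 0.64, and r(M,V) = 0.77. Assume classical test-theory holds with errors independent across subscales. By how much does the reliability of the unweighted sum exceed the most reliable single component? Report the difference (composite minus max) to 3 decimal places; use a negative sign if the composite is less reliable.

Var(sum) = 3 + 4.04 = 7.04; true-score variance = 2.27 + 4.04 = 6.31; composite reliability = 0.8963.
Max component reliability = 0.9100.
Difference = 0.8963 − 0.9100 = -0.014.

-0.014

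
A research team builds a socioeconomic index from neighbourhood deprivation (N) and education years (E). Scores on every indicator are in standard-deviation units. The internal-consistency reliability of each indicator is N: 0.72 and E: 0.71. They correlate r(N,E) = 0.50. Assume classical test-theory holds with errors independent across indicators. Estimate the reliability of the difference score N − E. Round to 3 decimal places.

Var(N−E) = 1 + 1 − 2·0.50 = 2 − 1 = 1.
With uncorrelated errors the cross-covariances are all true-score covariance, so they carry over unchanged; only the diagonal terms shrink to ρᵢσᵢ².
True-score variance = [0.72 + 0.71] − 1 = 1.43 − 1 = 0.43.
Reliability = 0.43 / 1 = 0.430.

0.430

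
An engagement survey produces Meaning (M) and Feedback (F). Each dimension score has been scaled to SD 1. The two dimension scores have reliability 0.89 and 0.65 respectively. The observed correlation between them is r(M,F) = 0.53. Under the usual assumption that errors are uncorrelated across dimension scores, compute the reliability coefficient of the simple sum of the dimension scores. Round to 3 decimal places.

0.850

Var(M+F) = 2 + 2·[0.53] = 2 + 1.06 = 3.06.
With uncorrelated errors the cross-covariances are all true-score covariance, so they carry over unchanged; only the diagonal terms shrink to ρᵢσᵢ².
True-score variance = [0.89 + 0.65] + 1.06 = 1.54 + 1.06 = 2.6.
Reliability = 2.6 / 3.06 = 0.850.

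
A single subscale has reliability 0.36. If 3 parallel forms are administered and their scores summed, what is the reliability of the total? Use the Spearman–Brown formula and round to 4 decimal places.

ρ_k = kρ / (1 + (k−1)ρ) = 3·0.36 / (1 + 2·0.36) = 1.080 / 1.720 = 0.6279.

0.6279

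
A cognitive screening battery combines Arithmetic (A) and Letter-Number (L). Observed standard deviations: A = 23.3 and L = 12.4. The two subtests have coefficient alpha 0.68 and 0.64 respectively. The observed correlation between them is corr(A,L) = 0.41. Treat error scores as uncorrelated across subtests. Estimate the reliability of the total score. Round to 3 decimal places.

0.755

Var(A+L) = 23.3² + 12.4² + 2·[23.3·12.4·0.41] = 696.65 + 236.914 = 933.564.
Under uncorrelated errors the observed covariances equal the true-score covariances, so only the own-variance terms attenuate.
True-score variance = [23.3²·0.68 + 12.4²·0.64] + 236.914 = 467.572 + 236.914 = 704.486.
Reliability = 704.486 / 933.564 = 0.755.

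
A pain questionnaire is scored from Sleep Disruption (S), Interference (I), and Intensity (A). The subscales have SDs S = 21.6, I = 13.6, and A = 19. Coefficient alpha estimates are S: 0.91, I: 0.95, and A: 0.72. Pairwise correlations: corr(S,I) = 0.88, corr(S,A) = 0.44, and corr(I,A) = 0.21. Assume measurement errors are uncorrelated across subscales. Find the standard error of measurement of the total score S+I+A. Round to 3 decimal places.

Var(total) = 1012.52 + 986.698 = 1999.22.
True-score variance = 860.202 + 986.698 = 1846.9, so reliability = 0.9238.
Error variance = 1999.22 − 1846.9 = 152.318; SEM = √152.318 = 12.342.

12.342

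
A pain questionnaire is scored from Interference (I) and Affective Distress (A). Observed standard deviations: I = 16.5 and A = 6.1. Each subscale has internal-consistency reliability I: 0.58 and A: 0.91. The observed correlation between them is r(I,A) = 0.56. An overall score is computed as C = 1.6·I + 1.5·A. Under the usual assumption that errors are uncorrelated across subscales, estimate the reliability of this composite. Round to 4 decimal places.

Var(C) = 1.6²·16.5² + 1.5²·6.1² + 2·[2.4·16.5·6.1·0.56] = 780.683 + 270.547 = 1051.23.
With uncorrelated errors the cross-covariances are all true-score covariance, so they carry over unchanged; only the diagonal terms shrink to ρᵢσᵢ².
True-score variance = [1.6²·16.5²·0.58 + 1.5²·6.1²·0.91] + 270.547 = 480.424 + 270.547 = 750.971.
Reliability = 750.971 / 1051.23 = 0.7144.

0.7144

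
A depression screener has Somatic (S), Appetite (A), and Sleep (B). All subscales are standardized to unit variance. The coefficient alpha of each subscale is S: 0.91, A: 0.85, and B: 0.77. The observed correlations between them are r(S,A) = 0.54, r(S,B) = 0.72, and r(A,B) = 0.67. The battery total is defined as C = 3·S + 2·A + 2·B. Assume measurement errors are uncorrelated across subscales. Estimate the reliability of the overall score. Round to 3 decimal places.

0.938

Var(C) = 3² + 2² + 2² + 2·[6·0.54 + 6·0.72 + 4·0.67] = 17 + 20.48 = 37.48.
Because errors are independent across components, Cov(Tᵢ,Tⱼ) = Cov(Xᵢ,Xⱼ); the off-diagonal part of the true-score variance is the same as above.
True-score variance = [3²·0.91 + 2²·0.85 + 2²·0.77] + 20.48 = 14.67 + 20.48 = 35.15.
Reliability = 35.15 / 37.48 = 0.938.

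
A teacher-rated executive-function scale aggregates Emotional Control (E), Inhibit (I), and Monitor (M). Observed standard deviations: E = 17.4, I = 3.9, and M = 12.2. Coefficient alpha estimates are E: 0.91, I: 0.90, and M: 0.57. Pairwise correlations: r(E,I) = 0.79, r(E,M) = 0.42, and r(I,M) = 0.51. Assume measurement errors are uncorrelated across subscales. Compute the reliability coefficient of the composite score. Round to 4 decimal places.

0.8842

Var(E+I+M) = 17.4² + 3.9² + 12.2² + 2·[17.4·3.9·0.79 + 17.4·12.2·0.42 + 3.9·12.2·0.51] = 466.81 + 334.066 = 800.876.
Under uncorrelated errors the observed covariances equal the true-score covariances, so only the own-variance terms attenuate.
True-score variance = [17.4²·0.91 + 3.9²·0.90 + 12.2²·0.57] + 334.066 = 374.039 + 334.066 = 708.105.
Reliability = 708.105 / 800.876 = 0.8842.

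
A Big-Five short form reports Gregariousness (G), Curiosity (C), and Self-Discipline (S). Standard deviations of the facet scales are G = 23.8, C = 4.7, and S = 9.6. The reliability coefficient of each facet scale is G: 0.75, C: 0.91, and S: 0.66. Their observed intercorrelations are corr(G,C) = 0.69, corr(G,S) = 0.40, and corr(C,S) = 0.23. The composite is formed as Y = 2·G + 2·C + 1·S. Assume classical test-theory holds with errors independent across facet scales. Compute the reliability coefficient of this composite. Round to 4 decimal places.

0.8255

Var(Y) = 2²·23.8² + 2²·4.7² + 9.6² + 2·[4·23.8·4.7·0.69 + 2·23.8·9.6·0.40 + 2·4.7·9.6·0.23] = 2446.28 + 1024.55 = 3470.83.
Under uncorrelated errors the observed covariances equal the true-score covariances, so only the own-variance terms attenuate.
True-score variance = [2²·23.8²·0.75 + 2²·4.7²·0.91 + 9.6²·0.66] + 1024.55 = 1840.55 + 1024.55 = 2865.1.
Reliability = 2865.1 / 3470.83 = 0.8255.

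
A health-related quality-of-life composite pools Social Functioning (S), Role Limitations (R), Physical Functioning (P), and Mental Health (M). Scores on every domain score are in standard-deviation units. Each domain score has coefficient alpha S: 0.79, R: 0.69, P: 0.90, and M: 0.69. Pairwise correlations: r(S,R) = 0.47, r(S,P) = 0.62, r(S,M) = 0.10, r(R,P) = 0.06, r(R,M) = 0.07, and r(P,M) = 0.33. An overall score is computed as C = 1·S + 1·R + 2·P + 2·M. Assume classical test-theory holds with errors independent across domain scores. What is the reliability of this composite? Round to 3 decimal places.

Var(C) = 1 + 1 + 2² + 2² + 2·[0.47 + 2·0.62 + 2·0.10 + 2·0.06 + 2·0.07 + 4·0.33] = 10 + 6.98 = 16.98.
Because errors are independent across components, Cov(Tᵢ,Tⱼ) = Cov(Xᵢ,Xⱼ); the off-diagonal part of the true-score variance is the same as above.
True-score variance = [0.79 + 0.69 + 2²·0.90 + 2²·0.69] + 6.98 = 7.84 + 6.98 = 14.82.
Reliability = 14.82 / 16.98 = 0.873.

0.873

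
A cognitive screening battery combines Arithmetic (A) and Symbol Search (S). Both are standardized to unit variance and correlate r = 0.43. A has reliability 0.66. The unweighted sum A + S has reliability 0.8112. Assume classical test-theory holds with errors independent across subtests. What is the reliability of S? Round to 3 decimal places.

0.800

Var(A+S) = 2 + 2·0.43 = 2.860.
True-score variance = ρ_A + ρ_S + 2·0.43, so 0.8112 = (0.66 + ρ_S + 0.86) / 2.860.
ρ_S = 0.8112·2.860 − 0.66 − 0.86 = 0.800.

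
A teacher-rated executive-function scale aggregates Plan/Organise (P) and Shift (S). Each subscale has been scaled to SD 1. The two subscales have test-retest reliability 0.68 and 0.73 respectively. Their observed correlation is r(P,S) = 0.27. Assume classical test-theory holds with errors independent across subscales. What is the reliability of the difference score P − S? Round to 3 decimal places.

0.596

Var(P−S) = 1 + 1 − 2·0.27 = 2 − 0.54 = 1.46.
With uncorrelated errors the cross-covariances are all true-score covariance, so they carry over unchanged; only the diagonal terms shrink to ρᵢσᵢ².
True-score variance = [0.68 + 0.73] − 0.54 = 1.41 − 0.54 = 0.87.
Reliability = 0.87 / 1.46 = 0.596.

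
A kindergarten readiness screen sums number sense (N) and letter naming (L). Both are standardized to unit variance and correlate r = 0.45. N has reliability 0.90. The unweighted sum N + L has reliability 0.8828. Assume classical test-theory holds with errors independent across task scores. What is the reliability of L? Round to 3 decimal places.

0.760

Var(N+L) = 2 + 2·0.45 = 2.900.
True-score variance = ρ_N + ρ_L + 2·0.45, so 0.8828 = (0.90 + ρ_L + 0.90) / 2.900.
ρ_L = 0.8828·2.900 − 0.90 − 0.90 = 0.760.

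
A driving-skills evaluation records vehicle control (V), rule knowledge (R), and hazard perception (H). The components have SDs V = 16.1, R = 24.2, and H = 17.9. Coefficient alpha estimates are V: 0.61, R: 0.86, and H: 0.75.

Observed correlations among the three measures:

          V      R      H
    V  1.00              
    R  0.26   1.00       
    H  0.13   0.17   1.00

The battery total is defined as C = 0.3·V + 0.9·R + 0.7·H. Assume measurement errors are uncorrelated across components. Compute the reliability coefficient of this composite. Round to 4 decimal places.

Var(C) = 0.3²·16.1² + 0.9²·24.2² + 0.7²·17.9² + 2·[0.27·16.1·24.2·0.26 + 0.21·16.1·17.9·0.13 + 0.63·24.2·17.9·0.17] = 654.698 + 163.225 = 817.923.
Because errors are independent across components, Cov(Tᵢ,Tⱼ) = Cov(Xᵢ,Xⱼ); the off-diagonal part of the true-score variance is the same as above.
True-score variance = [0.3²·16.1²·0.61 + 0.9²·24.2²·0.86 + 0.7²·17.9²·0.75] + 163.225 = 539.938 + 163.225 = 703.163.
Reliability = 703.163 / 817.923 = 0.8597.

0.8597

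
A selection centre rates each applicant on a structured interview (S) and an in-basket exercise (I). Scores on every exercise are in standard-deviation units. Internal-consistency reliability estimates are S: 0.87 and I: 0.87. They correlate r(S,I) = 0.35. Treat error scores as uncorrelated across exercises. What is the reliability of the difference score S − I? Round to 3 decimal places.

Var(S−I) = 1 + 1 − 2·0.35 = 2 − 0.7 = 1.3.
Under uncorrelated errors the observed covariances equal the true-score covariances, so only the own-variance terms attenuate.
True-score variance = [0.87 + 0.87] − 0.7 = 1.74 − 0.7 = 1.04.
Reliability = 1.04 / 1.3 = 0.800.

0.800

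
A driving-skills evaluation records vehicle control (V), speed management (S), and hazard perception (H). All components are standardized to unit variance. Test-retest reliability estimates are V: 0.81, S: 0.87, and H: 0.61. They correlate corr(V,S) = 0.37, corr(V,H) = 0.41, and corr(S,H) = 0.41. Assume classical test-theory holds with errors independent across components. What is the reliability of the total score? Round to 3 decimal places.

Var(V+S+H) = 3 + 2·[0.37 + 0.41 + 0.41] = 3 + 2.38 = 5.38.
Because errors are independent across components, Cov(Tᵢ,Tⱼ) = Cov(Xᵢ,Xⱼ); the off-diagonal part of the true-score variance is the same as above.
True-score variance = [0.81 + 0.87 + 0.61] + 2.38 = 2.29 + 2.38 = 4.67.
Reliability = 4.67 / 5.38 = 0.868.

0.868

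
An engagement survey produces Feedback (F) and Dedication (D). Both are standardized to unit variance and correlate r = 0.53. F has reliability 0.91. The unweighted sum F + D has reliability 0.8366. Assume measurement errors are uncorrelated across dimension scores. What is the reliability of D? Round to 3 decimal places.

Var(F+D) = 2 + 2·0.53 = 3.060.
True-score variance = ρ_F + ρ_D + 2·0.53, so 0.8366 = (0.91 + ρ_D + 1.06) / 3.060.
ρ_D = 0.8366·3.060 − 0.91 − 1.06 = 0.590.

0.590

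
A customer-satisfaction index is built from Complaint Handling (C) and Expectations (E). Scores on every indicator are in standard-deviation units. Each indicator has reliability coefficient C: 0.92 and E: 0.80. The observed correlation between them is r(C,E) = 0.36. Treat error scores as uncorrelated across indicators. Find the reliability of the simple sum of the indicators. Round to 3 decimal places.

Var(C+E) = 2 + 2·[0.36] = 2 + 0.72 = 2.72.
With uncorrelated errors the cross-covariances are all true-score covariance, so they carry over unchanged; only the diagonal terms shrink to ρᵢσᵢ².
True-score variance = [0.92 + 0.80] + 0.72 = 1.72 + 0.72 = 2.44.
Reliability = 2.44 / 2.72 = 0.897.

0.897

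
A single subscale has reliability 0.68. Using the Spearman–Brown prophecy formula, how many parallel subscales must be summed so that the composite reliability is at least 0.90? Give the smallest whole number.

5

k ≥ ρ*(1−ρ₁)/(ρ₁(1−ρ*)) = 0.90·0.32 / (0.68·0.10) = 4.235.
Smallest integer k = 5.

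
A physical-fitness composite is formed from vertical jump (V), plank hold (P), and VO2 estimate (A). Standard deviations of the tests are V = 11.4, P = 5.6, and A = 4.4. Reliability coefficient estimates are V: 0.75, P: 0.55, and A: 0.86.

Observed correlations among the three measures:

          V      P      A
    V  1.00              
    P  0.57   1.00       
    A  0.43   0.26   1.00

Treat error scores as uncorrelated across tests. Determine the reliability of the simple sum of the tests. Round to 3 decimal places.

0.841

Var(V+P+A) = 11.4² + 5.6² + 4.4² + 2·[11.4·5.6·0.57 + 11.4·4.4·0.43 + 5.6·4.4·0.26] = 180.68 + 128.728 = 309.408.
Because errors are independent across components, Cov(Tᵢ,Tⱼ) = Cov(Xᵢ,Xⱼ); the off-diagonal part of the true-score variance is the same as above.
True-score variance = [11.4²·0.75 + 5.6²·0.55 + 4.4²·0.86] + 128.728 = 131.368 + 128.728 = 260.096.
Reliability = 260.096 / 309.408 = 0.841.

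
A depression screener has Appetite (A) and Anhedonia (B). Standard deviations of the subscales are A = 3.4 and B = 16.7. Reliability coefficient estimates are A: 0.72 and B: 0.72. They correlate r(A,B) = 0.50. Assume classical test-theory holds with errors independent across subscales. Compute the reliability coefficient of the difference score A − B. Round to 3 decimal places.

0.652

Var(A−B) = 3.4² + 16.7² − 2·3.4·16.7·0.50 = 290.45 − 56.78 = 233.67.
With uncorrelated errors the cross-covariances are all true-score covariance, so they carry over unchanged; only the diagonal terms shrink to ρᵢσᵢ².
True-score variance = [3.4²·0.72 + 16.7²·0.72] − 56.78 = 209.124 − 56.78 = 152.344.
Reliability = 152.344 / 233.67 = 0.652.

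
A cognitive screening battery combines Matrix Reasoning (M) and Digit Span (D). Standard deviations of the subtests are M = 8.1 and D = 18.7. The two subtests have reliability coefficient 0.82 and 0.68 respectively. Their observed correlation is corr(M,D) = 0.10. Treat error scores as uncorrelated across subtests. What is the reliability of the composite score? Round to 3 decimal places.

0.722

Var(M+D) = 8.1² + 18.7² + 2·[8.1·18.7·0.10] = 415.3 + 30.294 = 445.594.
With uncorrelated errors the cross-covariances are all true-score covariance, so they carry over unchanged; only the diagonal terms shrink to ρᵢσᵢ².
True-score variance = [8.1²·0.82 + 18.7²·0.68] + 30.294 = 291.589 + 30.294 = 321.883.
Reliability = 321.883 / 445.594 = 0.722.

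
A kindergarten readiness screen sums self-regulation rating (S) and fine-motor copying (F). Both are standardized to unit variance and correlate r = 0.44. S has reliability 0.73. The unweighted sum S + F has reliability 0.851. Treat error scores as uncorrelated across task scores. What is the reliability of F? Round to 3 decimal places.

Var(S+F) = 2 + 2·0.44 = 2.880.
True-score variance = ρ_S + ρ_F + 2·0.44, so 0.851 = (0.73 + ρ_F + 0.88) / 2.880.
ρ_F = 0.851·2.880 − 0.73 − 0.88 = 0.841.

0.841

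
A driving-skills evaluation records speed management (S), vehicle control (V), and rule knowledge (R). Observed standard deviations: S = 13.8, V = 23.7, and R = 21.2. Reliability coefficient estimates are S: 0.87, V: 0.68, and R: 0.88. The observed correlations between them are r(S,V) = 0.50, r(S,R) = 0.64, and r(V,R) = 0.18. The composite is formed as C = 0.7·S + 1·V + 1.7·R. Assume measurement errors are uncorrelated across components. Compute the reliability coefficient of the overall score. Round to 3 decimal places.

Var(C) = 0.7²·13.8² + 23.7² + 1.7²·21.2² + 2·[0.7·13.8·23.7·0.50 + 1.19·13.8·21.2·0.64 + 1.7·23.7·21.2·0.18] = 1953.89 + 982.063 = 2935.95.
With uncorrelated errors the cross-covariances are all true-score covariance, so they carry over unchanged; only the diagonal terms shrink to ρᵢσᵢ².
True-score variance = [0.7²·13.8²·0.87 + 23.7²·0.68 + 1.7²·21.2²·0.88] + 982.063 = 1606.15 + 982.063 = 2588.21.
Reliability = 2588.21 / 2935.95 = 0.882.

0.882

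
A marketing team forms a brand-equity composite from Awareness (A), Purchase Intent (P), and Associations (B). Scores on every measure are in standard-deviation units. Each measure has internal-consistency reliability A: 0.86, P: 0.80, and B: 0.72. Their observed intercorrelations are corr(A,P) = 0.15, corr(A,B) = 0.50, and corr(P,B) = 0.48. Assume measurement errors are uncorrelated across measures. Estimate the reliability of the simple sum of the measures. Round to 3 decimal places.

Var(A+P+B) = 3 + 2·[0.15 + 0.50 + 0.48] = 3 + 2.26 = 5.26.
Under uncorrelated errors the observed covariances equal the true-score covariances, so only the own-variance terms attenuate.
True-score variance = [0.86 + 0.80 + 0.72] + 2.26 = 2.38 + 2.26 = 4.64.
Reliability = 4.64 / 5.26 = 0.882.

0.882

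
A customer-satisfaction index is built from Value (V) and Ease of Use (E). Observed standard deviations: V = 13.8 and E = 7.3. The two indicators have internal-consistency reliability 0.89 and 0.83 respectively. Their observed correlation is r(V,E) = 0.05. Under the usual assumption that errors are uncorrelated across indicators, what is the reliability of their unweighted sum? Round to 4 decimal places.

0.8818

Var(V+E) = 13.8² + 7.3² + 2·[13.8·7.3·0.05] = 243.73 + 10.074 = 253.804.
Because errors are independent across components, Cov(Tᵢ,Tⱼ) = Cov(Xᵢ,Xⱼ); the off-diagonal part of the true-score variance is the same as above.
True-score variance = [13.8²·0.89 + 7.3²·0.83] + 10.074 = 213.722 + 10.074 = 223.796.
Reliability = 223.796 / 253.804 = 0.8818.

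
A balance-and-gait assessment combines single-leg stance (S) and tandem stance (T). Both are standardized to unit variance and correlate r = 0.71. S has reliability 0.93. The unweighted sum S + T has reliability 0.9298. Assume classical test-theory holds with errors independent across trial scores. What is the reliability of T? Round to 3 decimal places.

Var(S+T) = 2 + 2·0.71 = 3.420.
True-score variance = ρ_S + ρ_T + 2·0.71, so 0.9298 = (0.93 + ρ_T + 1.42) / 3.420.
ρ_T = 0.9298·3.420 − 0.93 − 1.42 = 0.830.

0.830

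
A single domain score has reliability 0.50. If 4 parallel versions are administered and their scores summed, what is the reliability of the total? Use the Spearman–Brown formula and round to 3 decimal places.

0.800

ρ_k = kρ / (1 + (k−1)ρ) = 4·0.50 / (1 + 3·0.50) = 2.000 / 2.500 = 0.800.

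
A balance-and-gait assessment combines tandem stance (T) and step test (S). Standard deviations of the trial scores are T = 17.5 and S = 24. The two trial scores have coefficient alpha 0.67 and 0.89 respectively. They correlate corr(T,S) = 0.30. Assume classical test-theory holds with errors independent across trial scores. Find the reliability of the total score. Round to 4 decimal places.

0.8550

Var(T+S) = 17.5² + 24² + 2·[17.5·24·0.30] = 882.25 + 252 = 1134.25.
Under uncorrelated errors the observed covariances equal the true-score covariances, so only the own-variance terms attenuate.
True-score variance = [17.5²·0.67 + 24²·0.89] + 252 = 717.827 + 252 = 969.827.
Reliability = 969.827 / 1134.25 = 0.8550.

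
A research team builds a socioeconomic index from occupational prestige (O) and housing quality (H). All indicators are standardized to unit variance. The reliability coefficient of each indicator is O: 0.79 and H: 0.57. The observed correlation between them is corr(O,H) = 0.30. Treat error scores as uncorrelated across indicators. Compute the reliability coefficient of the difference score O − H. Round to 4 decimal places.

0.5429

Var(O−H) = 1 + 1 − 2·0.30 = 2 − 0.6 = 1.4.
Because errors are independent across components, Cov(Tᵢ,Tⱼ) = Cov(Xᵢ,Xⱼ); the off-diagonal part of the true-score variance is the same as above.
True-score variance = [0.79 + 0.57] − 0.6 = 1.36 − 0.6 = 0.76.
Reliability = 0.76 / 1.4 = 0.5429.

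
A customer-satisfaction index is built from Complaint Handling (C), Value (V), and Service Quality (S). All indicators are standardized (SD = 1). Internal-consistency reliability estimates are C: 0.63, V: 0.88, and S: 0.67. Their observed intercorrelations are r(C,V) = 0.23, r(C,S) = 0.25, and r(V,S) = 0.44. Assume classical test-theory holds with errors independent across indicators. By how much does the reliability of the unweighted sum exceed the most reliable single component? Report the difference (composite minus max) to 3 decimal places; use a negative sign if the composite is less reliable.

Var(sum) = 3 + 1.84 = 4.84; true-score variance = 2.18 + 1.84 = 4.02; composite reliability = 0.8306.
Max component reliability = 0.8800.
Difference = 0.8306 − 0.8800 = -0.049.

-0.049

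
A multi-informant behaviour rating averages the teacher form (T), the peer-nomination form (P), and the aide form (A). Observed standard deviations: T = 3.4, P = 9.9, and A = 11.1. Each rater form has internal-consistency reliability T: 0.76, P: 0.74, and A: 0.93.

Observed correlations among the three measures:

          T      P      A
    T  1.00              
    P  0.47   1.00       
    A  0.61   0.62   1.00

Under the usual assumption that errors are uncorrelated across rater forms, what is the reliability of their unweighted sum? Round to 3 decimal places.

0.917

Var(T+P+A) = 3.4² + 9.9² + 11.1² + 2·[3.4·9.9·0.47 + 3.4·11.1·0.61 + 9.9·11.1·0.62] = 232.78 + 213.947 = 446.727.
Under uncorrelated errors the observed covariances equal the true-score covariances, so only the own-variance terms attenuate.
True-score variance = [3.4²·0.76 + 9.9²·0.74 + 11.1²·0.93] + 213.947 = 195.898 + 213.947 = 409.845.
Reliability = 409.845 / 446.727 = 0.917.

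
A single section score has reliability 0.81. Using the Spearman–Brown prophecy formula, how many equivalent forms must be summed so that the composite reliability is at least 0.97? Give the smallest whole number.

8

k ≥ ρ*(1−ρ₁)/(ρ₁(1−ρ*)) = 0.97·0.19 / (0.81·0.03) = 7.584.
Smallest integer k = 8.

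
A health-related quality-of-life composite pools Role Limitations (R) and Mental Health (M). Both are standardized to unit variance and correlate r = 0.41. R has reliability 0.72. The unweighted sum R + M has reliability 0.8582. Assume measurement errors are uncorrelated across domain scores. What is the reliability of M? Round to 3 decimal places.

Var(R+M) = 2 + 2·0.41 = 2.820.
True-score variance = ρ_R + ρ_M + 2·0.41, so 0.8582 = (0.72 + ρ_M + 0.82) / 2.820.
ρ_M = 0.8582·2.820 − 0.72 − 0.82 = 0.880.

0.880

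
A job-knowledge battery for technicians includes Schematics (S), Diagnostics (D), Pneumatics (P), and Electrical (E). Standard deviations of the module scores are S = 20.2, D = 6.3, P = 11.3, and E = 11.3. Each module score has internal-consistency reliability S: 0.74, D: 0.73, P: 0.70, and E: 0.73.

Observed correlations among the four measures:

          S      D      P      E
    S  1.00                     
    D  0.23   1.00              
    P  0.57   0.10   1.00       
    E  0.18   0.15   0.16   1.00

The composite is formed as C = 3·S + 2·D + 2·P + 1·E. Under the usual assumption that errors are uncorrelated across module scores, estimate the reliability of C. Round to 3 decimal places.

0.826

Var(C) = 3²·20.2² + 2²·6.3² + 2²·11.3² + 11.3² + 2·[6·20.2·6.3·0.23 + 6·20.2·11.3·0.57 + 3·20.2·11.3·0.18 + 4·6.3·11.3·0.10 + 2·6.3·11.3·0.15 + 2·11.3·11.3·0.16] = 4469.57 + 2340.44 = 6810.01.
Under uncorrelated errors the observed covariances equal the true-score covariances, so only the own-variance terms attenuate.
True-score variance = [3²·20.2²·0.74 + 2²·6.3²·0.73 + 2²·11.3²·0.70 + 11.3²·0.73] + 2340.44 = 3284.19 + 2340.44 = 5624.63.
Reliability = 5624.63 / 6810.01 = 0.826.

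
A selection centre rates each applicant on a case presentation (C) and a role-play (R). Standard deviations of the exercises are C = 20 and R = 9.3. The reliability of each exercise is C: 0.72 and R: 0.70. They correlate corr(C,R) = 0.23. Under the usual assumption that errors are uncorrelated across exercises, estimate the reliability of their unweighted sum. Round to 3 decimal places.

0.759

Var(C+R) = 20² + 9.3² + 2·[20·9.3·0.23] = 486.49 + 85.56 = 572.05.
Because errors are independent across components, Cov(Tᵢ,Tⱼ) = Cov(Xᵢ,Xⱼ); the off-diagonal part of the true-score variance is the same as above.
True-score variance = [20²·0.72 + 9.3²·0.70] + 85.56 = 348.543 + 85.56 = 434.103.
Reliability = 434.103 / 572.05 = 0.759.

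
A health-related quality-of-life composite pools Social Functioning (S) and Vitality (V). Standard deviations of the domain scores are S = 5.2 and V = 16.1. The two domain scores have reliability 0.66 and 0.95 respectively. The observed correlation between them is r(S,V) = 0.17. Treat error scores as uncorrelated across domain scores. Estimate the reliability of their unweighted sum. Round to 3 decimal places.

0.930

Var(S+V) = 5.2² + 16.1² + 2·[5.2·16.1·0.17] = 286.25 + 28.4648 = 314.715.
Under uncorrelated errors the observed covariances equal the true-score covariances, so only the own-variance terms attenuate.
True-score variance = [5.2²·0.66 + 16.1²·0.95] + 28.4648 = 264.096 + 28.4648 = 292.561.
Reliability = 292.561 / 314.715 = 0.930.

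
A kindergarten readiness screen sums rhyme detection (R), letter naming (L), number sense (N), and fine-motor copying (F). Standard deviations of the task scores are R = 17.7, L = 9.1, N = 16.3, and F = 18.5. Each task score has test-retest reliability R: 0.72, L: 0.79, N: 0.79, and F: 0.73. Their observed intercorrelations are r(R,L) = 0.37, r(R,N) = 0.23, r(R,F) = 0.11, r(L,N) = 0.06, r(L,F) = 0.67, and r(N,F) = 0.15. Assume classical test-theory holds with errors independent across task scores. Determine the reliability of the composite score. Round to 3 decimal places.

0.848

Var(R+L+N+F) = 17.7² + 9.1² + 16.3² + 18.5² + 2·[17.7·9.1·0.37 + 17.7·16.3·0.23 + 17.7·18.5·0.11 + 9.1·16.3·0.06 + 9.1·18.5·0.67 + 16.3·18.5·0.15] = 1004.04 + 657.799 = 1661.84.
Because errors are independent across components, Cov(Tᵢ,Tⱼ) = Cov(Xᵢ,Xⱼ); the off-diagonal part of the true-score variance is the same as above.
True-score variance = [17.7²·0.72 + 9.1²·0.79 + 16.3²·0.79 + 18.5²·0.73] + 657.799 = 750.726 + 657.799 = 1408.53.
Reliability = 1408.53 / 1661.84 = 0.848.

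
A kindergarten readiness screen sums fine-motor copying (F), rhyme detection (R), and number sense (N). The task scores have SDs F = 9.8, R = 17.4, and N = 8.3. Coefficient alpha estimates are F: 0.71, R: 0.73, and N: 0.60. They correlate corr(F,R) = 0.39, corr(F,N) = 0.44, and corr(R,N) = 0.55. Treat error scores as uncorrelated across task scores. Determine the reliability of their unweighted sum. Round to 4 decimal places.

0.8350

Var(F+R+N) = 9.8² + 17.4² + 8.3² + 2·[9.8·17.4·0.39 + 9.8·8.3·0.44 + 17.4·8.3·0.55] = 467.69 + 363.447 = 831.137.
With uncorrelated errors the cross-covariances are all true-score covariance, so they carry over unchanged; only the diagonal terms shrink to ρᵢσᵢ².
True-score variance = [9.8²·0.71 + 17.4²·0.73 + 8.3²·0.60] + 363.447 = 330.537 + 363.447 = 693.984.
Reliability = 693.984 / 831.137 = 0.8350.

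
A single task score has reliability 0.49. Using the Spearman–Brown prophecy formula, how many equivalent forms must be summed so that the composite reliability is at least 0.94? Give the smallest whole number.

17

k ≥ ρ*(1−ρ₁)/(ρ₁(1−ρ*)) = 0.94·0.51 / (0.49·0.06) = 16.306.
Smallest integer k = 17.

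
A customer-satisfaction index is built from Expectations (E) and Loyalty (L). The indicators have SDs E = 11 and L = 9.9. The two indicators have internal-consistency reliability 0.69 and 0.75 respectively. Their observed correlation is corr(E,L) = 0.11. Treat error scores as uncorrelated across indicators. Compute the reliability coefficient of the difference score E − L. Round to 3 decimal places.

0.682

Var(E−L) = 11² + 9.9² − 2·11·9.9·0.11 = 219.01 − 23.958 = 195.052.
With uncorrelated errors the cross-covariances are all true-score covariance, so they carry over unchanged; only the diagonal terms shrink to ρᵢσᵢ².
True-score variance = [11²·0.69 + 9.9²·0.75] − 23.958 = 156.998 − 23.958 = 133.04.
Reliability = 133.04 / 195.052 = 0.682.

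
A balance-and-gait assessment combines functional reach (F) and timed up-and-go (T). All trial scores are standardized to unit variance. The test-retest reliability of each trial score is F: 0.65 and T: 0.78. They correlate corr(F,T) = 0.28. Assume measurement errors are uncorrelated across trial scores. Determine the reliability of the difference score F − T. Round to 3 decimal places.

Var(F−T) = 1 + 1 − 2·0.28 = 2 − 0.56 = 1.44.
Because errors are independent across components, Cov(Tᵢ,Tⱼ) = Cov(Xᵢ,Xⱼ); the off-diagonal part of the true-score variance is the same as above.
True-score variance = [0.65 + 0.78] − 0.56 = 1.43 − 0.56 = 0.87.
Reliability = 0.87 / 1.44 = 0.604.

0.604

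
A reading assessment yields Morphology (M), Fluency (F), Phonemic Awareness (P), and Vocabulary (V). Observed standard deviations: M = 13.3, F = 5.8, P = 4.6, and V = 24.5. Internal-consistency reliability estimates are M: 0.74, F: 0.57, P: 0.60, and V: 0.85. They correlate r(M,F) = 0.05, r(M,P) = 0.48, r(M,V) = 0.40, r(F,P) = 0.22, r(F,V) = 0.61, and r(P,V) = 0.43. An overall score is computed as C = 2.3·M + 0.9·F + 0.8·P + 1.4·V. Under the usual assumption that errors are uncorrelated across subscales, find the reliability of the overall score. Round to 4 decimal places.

0.8734

Var(C) = 2.3²·13.3² + 0.9²·5.8² + 0.8²·4.6² + 1.4²·24.5² + 2·[2.07·13.3·5.8·0.05 + 1.84·13.3·4.6·0.48 + 3.22·13.3·24.5·0.40 + 0.72·5.8·4.6·0.22 + 1.26·5.8·24.5·0.61 + 1.12·4.6·24.5·0.43] = 2153.03 + 1298.87 = 3451.9.
Because errors are independent across components, Cov(Tᵢ,Tⱼ) = Cov(Xᵢ,Xⱼ); the off-diagonal part of the true-score variance is the same as above.
True-score variance = [2.3²·13.3²·0.74 + 0.9²·5.8²·0.57 + 0.8²·4.6²·0.60 + 1.4²·24.5²·0.85] + 1298.87 = 1716.13 + 1298.87 = 3014.99.
Reliability = 3014.99 / 3451.9 = 0.8734.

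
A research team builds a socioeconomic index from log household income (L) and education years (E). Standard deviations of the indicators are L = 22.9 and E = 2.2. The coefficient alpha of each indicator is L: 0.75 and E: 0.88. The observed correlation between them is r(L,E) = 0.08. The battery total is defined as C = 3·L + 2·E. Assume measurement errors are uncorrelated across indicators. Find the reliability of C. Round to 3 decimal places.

Var(C) = 3²·22.9² + 2²·2.2² + 2·[6·22.9·2.2·0.08] = 4739.05 + 48.3648 = 4787.41.
Under uncorrelated errors the observed covariances equal the true-score covariances, so only the own-variance terms attenuate.
True-score variance = [3²·22.9²·0.75 + 2²·2.2²·0.88] + 48.3648 = 3556.8 + 48.3648 = 3605.17.
Reliability = 3605.17 / 4787.41 = 0.753.

0.753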